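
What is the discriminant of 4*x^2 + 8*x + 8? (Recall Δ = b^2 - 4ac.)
Δ = -64

For a quadratic a x^2 + b x + c the discriminant is Δ = b^2 - 4ac = (8)^2 - 4*(4)*(8) = 64 - (128) = -64.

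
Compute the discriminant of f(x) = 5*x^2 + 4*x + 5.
Δ = -84

For a quadratic a x^2 + b x + c the discriminant is Δ = b^2 - 4ac = (4)^2 - 4*(5)*(5) = 16 - (100) = -84.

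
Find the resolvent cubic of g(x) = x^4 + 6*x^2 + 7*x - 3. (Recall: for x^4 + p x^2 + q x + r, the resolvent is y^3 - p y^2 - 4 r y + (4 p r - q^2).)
h(y) = y^3 - 6*y^2 + 12*y - 121

Identify coefficients: p = 6, q = 7, r = -3.
Plug into h(y) = y^3 - p y^2 - 4 r y + (4 p r - q^2):
  h(y) = y^3 - (6) y^2 - 4*(-3) y + (4*(6)*(-3) - (7)^2)
       = y^3 + (-6) y^2 + (12) y + (-121).
Simplifying: h(y) = y^3 - 6*y^2 + 12*y - 121.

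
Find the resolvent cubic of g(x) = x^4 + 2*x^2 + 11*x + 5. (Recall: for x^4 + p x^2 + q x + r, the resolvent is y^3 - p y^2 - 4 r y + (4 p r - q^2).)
h(y) = y^3 - 2*y^2 - 20*y - 81

Identify coefficients: p = 2, q = 11, r = 5.
Plug into h(y) = y^3 - p y^2 - 4 r y + (4 p r - q^2):
  h(y) = y^3 - (2) y^2 - 4*(5) y + (4*(2)*(5) - (11)^2)
       = y^3 + (-2) y^2 + (-20) y + (-81).
Simplifying: h(y) = y^3 - 2*y^2 - 20*y - 81.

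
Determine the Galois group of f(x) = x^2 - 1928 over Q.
Gal(K/Q) = Z/2Z (cyclic of order 2)

x^2 - 1928 is irreducible over Q since 1928 is not a rational square. The splitting field Q(sqrt(1928)) has degree 2 over Q, and its unique nontrivial automorphism is sqrt(1928) ↦ -sqrt(1928). Hence Gal(Q(sqrt(1928))/Q) = Z/2Z.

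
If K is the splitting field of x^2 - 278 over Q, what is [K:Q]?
[K:Q] = 2

The polynomial x^2 - 278 is irreducible over Q since 278 is not a perfect square. Its splitting field is Q(sqrt(278)), which has degree 2 over Q.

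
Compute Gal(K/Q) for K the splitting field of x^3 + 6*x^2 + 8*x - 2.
Gal(K/Q) = S_3 (symmetric group of order 6)

Compute the discriminant of x^3 + (6)*x^2 + (8)*x + (-2): Δ = 148. Since Δ is not a rational square, the Galois group is not contained in A_3; it must be the full S_3 (irreducibility of the cubic rules out anything smaller).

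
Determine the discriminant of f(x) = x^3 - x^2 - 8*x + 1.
Δ = 2233

For x^3 + a x^2 + b x + c the discriminant is Δ = 18 a b c - 4 a^3 c + a^2 b^2 - 4 b^3 - 27 c^2.
Plug a = -1, b = -8, c = 1:
  18*(-1)*(-8)*(1) - 4*(-1)^3*(1) + (-1)^2*(-8)^2 - 4*(-8)^3 - 27*(1)^2
  = 144 + (4) + 64 + (2048) + (-27)
  = 2233.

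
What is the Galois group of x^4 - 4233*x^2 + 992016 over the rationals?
Gal(K/Q) = Z/2Z (cyclic of order 2)

f factors as (x^2 - 249)(x^2 - 3984), so the splitting field is K = Q(sqrt(249), sqrt(3984)). The squarefree part of 249 is 249 and the squarefree part of 3984 is also 249, so sqrt(249) and sqrt(3984) are both rational multiples of sqrt(249). Hence Q(sqrt(249)) = Q(sqrt(3984)) = Q(sqrt(249)), and the splitting field collapses to a single degree-2 extension with Galois group Z/2Z.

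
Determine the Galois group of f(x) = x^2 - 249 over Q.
Gal(K/Q) = Z/2Z (cyclic of order 2)

x^2 - 249 is irreducible over Q since 249 is not a rational square. The splitting field Q(sqrt(249)) has degree 2 over Q, and its unique nontrivial automorphism is sqrt(249) ↦ -sqrt(249). Hence Gal(Q(sqrt(249))/Q) = Z/2Z.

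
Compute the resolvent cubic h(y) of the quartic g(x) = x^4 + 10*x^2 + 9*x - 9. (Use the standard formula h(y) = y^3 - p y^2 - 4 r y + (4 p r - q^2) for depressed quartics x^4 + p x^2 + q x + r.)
h(y) = y^3 - 10*y^2 + 36*y - 441

Identify coefficients: p = 10, q = 9, r = -9.
Plug into h(y) = y^3 - p y^2 - 4 r y + (4 p r - q^2):
  h(y) = y^3 - (10) y^2 - 4*(-9) y + (4*(10)*(-9) - (9)^2)
       = y^3 + (-10) y^2 + (36) y + (-441).
Simplifying: h(y) = y^3 - 10*y^2 + 36*y - 441.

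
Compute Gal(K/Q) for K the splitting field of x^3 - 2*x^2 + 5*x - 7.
Gal(K/Q) = S_3 (symmetric group of order 6)

Compute the discriminant of x^3 + (-2)*x^2 + (5)*x + (-7): Δ = -687. Since Δ is not a rational square, the Galois group is not contained in A_3; it must be the full S_3 (irreducibility of the cubic rules out anything smaller).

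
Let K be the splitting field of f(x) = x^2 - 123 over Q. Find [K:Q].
[K:Q] = 2

The polynomial x^2 - 123 is irreducible over Q since 123 is not a perfect square. Its splitting field is Q(sqrt(123)), which has degree 2 over Q.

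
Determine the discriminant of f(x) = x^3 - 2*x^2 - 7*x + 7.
Δ = 2233

For x^3 + a x^2 + b x + c the discriminant is Δ = 18 a b c - 4 a^3 c + a^2 b^2 - 4 b^3 - 27 c^2.
Plug a = -2, b = -7, c = 7:
  18*(-2)*(-7)*(7) - 4*(-2)^3*(7) + (-2)^2*(-7)^2 - 4*(-7)^3 - 27*(7)^2
  = 1764 + (224) + 196 + (1372) + (-1323)
  = 2233.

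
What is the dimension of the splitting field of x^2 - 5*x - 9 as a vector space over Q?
[K:Q] = 2

The discriminant of x^2 + (-5)*x + (-9) is b^2 - 4c = 25 - (-36) = 61. Since 61 is not a perfect square in Q, the polynomial is irreducible over Q. Its two roots generate a degree-2 extension, so [K:Q] = 2.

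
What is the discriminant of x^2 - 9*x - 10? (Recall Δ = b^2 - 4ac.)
Δ = 121

For a quadratic a x^2 + b x + c the discriminant is Δ = b^2 - 4ac = (-9)^2 - 4*(1)*(-10) = 81 - (-40) = 121.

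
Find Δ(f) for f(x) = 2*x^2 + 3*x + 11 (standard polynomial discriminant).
Δ = -79

For a quadratic a x^2 + b x + c the discriminant is Δ = b^2 - 4ac = (3)^2 - 4*(2)*(11) = 9 - (88) = -79.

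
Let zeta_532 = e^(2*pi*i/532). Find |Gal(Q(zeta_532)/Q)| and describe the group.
|Gal(Q(zeta_532)/Q)| = phi(532) = 216; group ≅ (Z/532Z)^* ≅ Z/2Z × Z/6Z × Z/18Z

The n-th cyclotomic polynomial Φ_532(x) is the minimal polynomial of zeta_532 over Q and has degree phi(532) = 216. So Q(zeta_532) is a degree-216 Galois extension with Galois group (Z/532Z)^*. By CRT, (Z/532Z)^* ≅ (Z/4Z)^* × (Z/7Z)^* × (Z/19Z)^*. Each prime-power unit group is (Z/4Z)^* ≅ Z/2Z; (Z/7Z)^* ≅ Z/6Z; (Z/19Z)^* ≅ Z/18Z. Hence Gal(Q(zeta_532)/Q) ≅ Z/2Z × Z/6Z × Z/18Z.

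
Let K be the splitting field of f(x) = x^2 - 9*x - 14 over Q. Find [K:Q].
[K:Q] = 2

The discriminant of x^2 + (-9)*x + (-14) is b^2 - 4c = 81 - (-56) = 137. Since 137 is not a perfect square in Q, the polynomial is irreducible over Q. Its two roots generate a degree-2 extension, so [K:Q] = 2.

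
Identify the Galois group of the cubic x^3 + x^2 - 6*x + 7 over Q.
Gal(K/Q) = S_3 (symmetric group of order 6)

Compute the discriminant of x^3 + (1)*x^2 + (-6)*x + (7): Δ = -1207. Since Δ is not a rational square, the Galois group is not contained in A_3; it must be the full S_3 (irreducibility of the cubic rules out anything smaller).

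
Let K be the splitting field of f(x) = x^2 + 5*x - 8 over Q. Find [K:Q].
[K:Q] = 2

The discriminant of x^2 + (5)*x + (-8) is b^2 - 4c = 25 - (-32) = 57. Since 57 is not a perfect square in Q, the polynomial is irreducible over Q. Its two roots generate a degree-2 extension, so [K:Q] = 2.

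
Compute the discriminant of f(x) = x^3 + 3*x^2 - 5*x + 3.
Δ = -652

For x^3 + a x^2 + b x + c the discriminant is Δ = 18 a b c - 4 a^3 c + a^2 b^2 - 4 b^3 - 27 c^2.
Plug a = 3, b = -5, c = 3:
  18*(3)*(-5)*(3) - 4*(3)^3*(3) + (3)^2*(-5)^2 - 4*(-5)^3 - 27*(3)^2
  = -810 + (-324) + 225 + (500) + (-243)
  = -652.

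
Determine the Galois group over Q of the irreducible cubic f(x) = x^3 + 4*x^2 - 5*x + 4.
Gal(K/Q) = S_3 (symmetric group of order 6)

Compute the discriminant of x^3 + (4)*x^2 + (-5)*x + (4): Δ = -1996. Since Δ is not a rational square, the Galois group is not contained in A_3; it must be the full S_3 (irreducibility of the cubic rules out anything smaller).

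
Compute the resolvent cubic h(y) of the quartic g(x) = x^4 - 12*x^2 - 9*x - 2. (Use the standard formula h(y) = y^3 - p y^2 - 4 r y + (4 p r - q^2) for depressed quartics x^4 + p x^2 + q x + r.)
h(y) = y^3 + 12*y^2 + 8*y + 15

Identify coefficients: p = -12, q = -9, r = -2.
Plug into h(y) = y^3 - p y^2 - 4 r y + (4 p r - q^2):
  h(y) = y^3 - (-12) y^2 - 4*(-2) y + (4*(-12)*(-2) - (-9)^2)
       = y^3 + (12) y^2 + (8) y + (15).
Simplifying: h(y) = y^3 + 12*y^2 + 8*y + 15.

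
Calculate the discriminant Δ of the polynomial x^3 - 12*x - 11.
Δ = 3645

For a depressed cubic x^3 + p x + q the discriminant is Δ = -4 p^3 - 27 q^2 = -4*(-12)^3 - 27*(-11)^2 = 6912 - 3267 = 3645.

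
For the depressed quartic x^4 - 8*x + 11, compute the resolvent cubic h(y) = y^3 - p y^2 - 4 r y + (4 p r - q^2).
h(y) = y^3 - 44*y - 64

Identify coefficients: p = 0, q = -8, r = 11.
Plug into h(y) = y^3 - p y^2 - 4 r y + (4 p r - q^2):
  h(y) = y^3 - (0) y^2 - 4*(11) y + (4*(0)*(11) - (-8)^2)
       = y^3 + (0) y^2 + (-44) y + (-64).
Simplifying: h(y) = y^3 - 44*y - 64.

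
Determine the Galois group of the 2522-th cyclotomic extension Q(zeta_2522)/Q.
|Gal(Q(zeta_2522)/Q)| = phi(2522) = 1152; group ≅ (Z/2522Z)^* ≅ Z/12Z × Z/96Z

The n-th cyclotomic polynomial Φ_2522(x) is the minimal polynomial of zeta_2522 over Q and has degree phi(2522) = 1152. So Q(zeta_2522) is a degree-1152 Galois extension with Galois group (Z/2522Z)^*. By CRT, (Z/2522Z)^* ≅ (Z/2Z)^* × (Z/13Z)^* × (Z/97Z)^*. Each prime-power unit group is (Z/2Z)^* ≅ trivial group (order 1); (Z/13Z)^* ≅ Z/12Z; (Z/97Z)^* ≅ Z/96Z. Hence Gal(Q(zeta_2522)/Q) ≅ Z/12Z × Z/96Z.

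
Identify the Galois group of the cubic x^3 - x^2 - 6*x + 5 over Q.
Gal(K/Q) = S_3 (symmetric group of order 6)

Compute the discriminant of x^3 + (-1)*x^2 + (-6)*x + (5): Δ = 785. Since Δ is not a rational square, the Galois group is not contained in A_3; it must be the full S_3 (irreducibility of the cubic rules out anything smaller).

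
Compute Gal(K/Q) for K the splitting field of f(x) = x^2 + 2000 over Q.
Gal(K/Q) = Z/2Z (cyclic of order 2)

x^2 + 2000 is irreducible over Q since -2000 is not a rational square. The splitting field Q(sqrt(-2000)) has degree 2 over Q, and its unique nontrivial automorphism is sqrt(-2000) ↦ -sqrt(-2000). Hence Gal(Q(sqrt(-2000))/Q) = Z/2Z.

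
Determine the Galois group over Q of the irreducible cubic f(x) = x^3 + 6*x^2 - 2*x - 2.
Gal(K/Q) = S_3 (symmetric group of order 6)

Compute the discriminant of x^3 + (6)*x^2 + (-2)*x + (-2): Δ = 2228. Since Δ is not a rational square, the Galois group is not contained in A_3; it must be the full S_3 (irreducibility of the cubic rules out anything smaller).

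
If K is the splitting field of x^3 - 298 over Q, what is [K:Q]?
[K:Q] = 6

x^3 - 298 has one real root r = 298^(1/3) and two complex roots r*zeta_3, r*zeta_3^2 where zeta_3 = e^(2*pi*i/3). The splitting field is Q(r, zeta_3). [Q(r):Q] = 3 and [Q(zeta_3):Q] = 2 with gcd = 1, so [Q(r, zeta_3):Q] = 3 * 2 = 6.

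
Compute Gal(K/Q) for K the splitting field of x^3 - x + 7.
Gal(K/Q) = S_3 (symmetric group of order 6)

Compute the discriminant of x^3 + (0)*x^2 + (-1)*x + (7): Δ = -1319. Since Δ is not a rational square, the Galois group is not contained in A_3; it must be the full S_3 (irreducibility of the cubic rules out anything smaller).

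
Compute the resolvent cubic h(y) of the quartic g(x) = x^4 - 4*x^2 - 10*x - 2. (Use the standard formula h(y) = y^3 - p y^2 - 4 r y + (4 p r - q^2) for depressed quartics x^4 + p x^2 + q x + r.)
h(y) = y^3 + 4*y^2 + 8*y - 68

Identify coefficients: p = -4, q = -10, r = -2.
Plug into h(y) = y^3 - p y^2 - 4 r y + (4 p r - q^2):
  h(y) = y^3 - (-4) y^2 - 4*(-2) y + (4*(-4)*(-2) - (-10)^2)
       = y^3 + (4) y^2 + (8) y + (-68).
Simplifying: h(y) = y^3 + 4*y^2 + 8*y - 68.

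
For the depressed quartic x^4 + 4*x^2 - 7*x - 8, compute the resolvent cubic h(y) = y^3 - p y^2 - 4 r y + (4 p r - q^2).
h(y) = y^3 - 4*y^2 + 32*y - 177

Identify coefficients: p = 4, q = -7, r = -8.
Plug into h(y) = y^3 - p y^2 - 4 r y + (4 p r - q^2):
  h(y) = y^3 - (4) y^2 - 4*(-8) y + (4*(4)*(-8) - (-7)^2)
       = y^3 + (-4) y^2 + (32) y + (-177).
Simplifying: h(y) = y^3 - 4*y^2 + 32*y - 177.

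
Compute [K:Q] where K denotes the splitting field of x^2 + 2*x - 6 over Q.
[K:Q] = 2

The discriminant of x^2 + (2)*x + (-6) is b^2 - 4c = 4 - (-24) = 28. Since 28 is not a perfect square in Q, the polynomial is irreducible over Q. Its two roots generate a degree-2 extension, so [K:Q] = 2.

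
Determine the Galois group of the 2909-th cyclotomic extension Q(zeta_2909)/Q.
|Gal(Q(zeta_2909)/Q)| = phi(2909) = 2908; group ≅ (Z/2909Z)^* ≅ Z/2908Z

The n-th cyclotomic polynomial Φ_2909(x) is the minimal polynomial of zeta_2909 over Q and has degree phi(2909) = 2908. So Q(zeta_2909) is a degree-2908 Galois extension with Galois group (Z/2909Z)^*. (Z/2909Z)^* is cyclic since 2909 is an odd prime power (or 4). Hence Gal(Q(zeta_2909)/Q) ≅ Z/2908Z.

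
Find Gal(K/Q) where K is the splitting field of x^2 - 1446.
Gal(K/Q) = Z/2Z (cyclic of order 2)

x^2 - 1446 is irreducible over Q since 1446 is not a rational square. The splitting field Q(sqrt(1446)) has degree 2 over Q, and its unique nontrivial automorphism is sqrt(1446) ↦ -sqrt(1446). Hence Gal(Q(sqrt(1446))/Q) = Z/2Z.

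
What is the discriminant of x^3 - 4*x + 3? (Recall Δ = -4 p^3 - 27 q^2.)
Δ = 13

For a depressed cubic x^3 + p x + q the discriminant is Δ = -4 p^3 - 27 q^2 = -4*(-4)^3 - 27*(3)^2 = 256 - 243 = 13.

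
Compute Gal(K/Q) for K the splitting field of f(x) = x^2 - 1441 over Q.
Gal(K/Q) = Z/2Z (cyclic of order 2)

x^2 - 1441 is irreducible over Q since 1441 is not a rational square. The splitting field Q(sqrt(1441)) has degree 2 over Q, and its unique nontrivial automorphism is sqrt(1441) ↦ -sqrt(1441). Hence Gal(Q(sqrt(1441))/Q) = Z/2Z.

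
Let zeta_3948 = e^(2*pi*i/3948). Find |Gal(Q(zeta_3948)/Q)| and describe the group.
|Gal(Q(zeta_3948)/Q)| = phi(3948) = 1104; group ≅ (Z/3948Z)^* ≅ Z/2Z × Z/2Z × Z/6Z × Z/46Z

The n-th cyclotomic polynomial Φ_3948(x) is the minimal polynomial of zeta_3948 over Q and has degree phi(3948) = 1104. So Q(zeta_3948) is a degree-1104 Galois extension with Galois group (Z/3948Z)^*. By CRT, (Z/3948Z)^* ≅ (Z/4Z)^* × (Z/3Z)^* × (Z/7Z)^* × (Z/47Z)^*. Each prime-power unit group is (Z/4Z)^* ≅ Z/2Z; (Z/3Z)^* ≅ Z/2Z; (Z/7Z)^* ≅ Z/6Z; (Z/47Z)^* ≅ Z/46Z. Hence Gal(Q(zeta_3948)/Q) ≅ Z/2Z × Z/2Z × Z/6Z × Z/46Z.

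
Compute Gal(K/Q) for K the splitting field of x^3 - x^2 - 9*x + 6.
Gal(K/Q) = S_3 (symmetric group of order 6)

Compute the discriminant of x^3 + (-1)*x^2 + (-9)*x + (6): Δ = 3021. Since Δ is not a rational square, the Galois group is not contained in A_3; it must be the full S_3 (irreducibility of the cubic rules out anything smaller).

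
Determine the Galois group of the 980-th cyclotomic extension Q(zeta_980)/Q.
|Gal(Q(zeta_980)/Q)| = phi(980) = 336; group ≅ (Z/980Z)^* ≅ Z/2Z × Z/4Z × Z/42Z

The n-th cyclotomic polynomial Φ_980(x) is the minimal polynomial of zeta_980 over Q and has degree phi(980) = 336. So Q(zeta_980) is a degree-336 Galois extension with Galois group (Z/980Z)^*. By CRT, (Z/980Z)^* ≅ (Z/4Z)^* × (Z/5Z)^* × (Z/49Z)^*. Each prime-power unit group is (Z/4Z)^* ≅ Z/2Z; (Z/5Z)^* ≅ Z/4Z; (Z/49Z)^* ≅ Z/42Z. Hence Gal(Q(zeta_980)/Q) ≅ Z/2Z × Z/4Z × Z/42Z.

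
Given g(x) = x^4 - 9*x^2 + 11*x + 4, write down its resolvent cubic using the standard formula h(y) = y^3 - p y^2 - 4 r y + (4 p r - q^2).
h(y) = y^3 + 9*y^2 - 16*y - 265

Identify coefficients: p = -9, q = 11, r = 4.
Plug into h(y) = y^3 - p y^2 - 4 r y + (4 p r - q^2):
  h(y) = y^3 - (-9) y^2 - 4*(4) y + (4*(-9)*(4) - (11)^2)
       = y^3 + (9) y^2 + (-16) y + (-265).
Simplifying: h(y) = y^3 + 9*y^2 - 16*y - 265.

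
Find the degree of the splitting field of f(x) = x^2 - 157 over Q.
[K:Q] = 2

The polynomial x^2 - 157 is irreducible over Q since 157 is not a perfect square. Its splitting field is Q(sqrt(157)), which has degree 2 over Q.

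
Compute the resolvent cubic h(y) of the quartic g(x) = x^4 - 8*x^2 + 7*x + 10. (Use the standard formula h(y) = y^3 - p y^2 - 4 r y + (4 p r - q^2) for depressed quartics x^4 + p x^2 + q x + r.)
h(y) = y^3 + 8*y^2 - 40*y - 369

Identify coefficients: p = -8, q = 7, r = 10.
Plug into h(y) = y^3 - p y^2 - 4 r y + (4 p r - q^2):
  h(y) = y^3 - (-8) y^2 - 4*(10) y + (4*(-8)*(10) - (7)^2)
       = y^3 + (8) y^2 + (-40) y + (-369).
Simplifying: h(y) = y^3 + 8*y^2 - 40*y - 369.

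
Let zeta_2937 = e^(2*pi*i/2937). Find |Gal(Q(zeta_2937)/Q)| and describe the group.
|Gal(Q(zeta_2937)/Q)| = phi(2937) = 1760; group ≅ (Z/2937Z)^* ≅ Z/2Z × Z/10Z × Z/88Z

The n-th cyclotomic polynomial Φ_2937(x) is the minimal polynomial of zeta_2937 over Q and has degree phi(2937) = 1760. So Q(zeta_2937) is a degree-1760 Galois extension with Galois group (Z/2937Z)^*. By CRT, (Z/2937Z)^* ≅ (Z/3Z)^* × (Z/11Z)^* × (Z/89Z)^*. Each prime-power unit group is (Z/3Z)^* ≅ Z/2Z; (Z/11Z)^* ≅ Z/10Z; (Z/89Z)^* ≅ Z/88Z. Hence Gal(Q(zeta_2937)/Q) ≅ Z/2Z × Z/10Z × Z/88Z.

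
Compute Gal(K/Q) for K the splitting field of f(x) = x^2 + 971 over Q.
Gal(K/Q) = Z/2Z (cyclic of order 2)

x^2 + 971 is irreducible over Q since -971 is not a rational square. The splitting field Q(sqrt(-971)) has degree 2 over Q, and its unique nontrivial automorphism is sqrt(-971) ↦ -sqrt(-971). Hence Gal(Q(sqrt(-971))/Q) = Z/2Z.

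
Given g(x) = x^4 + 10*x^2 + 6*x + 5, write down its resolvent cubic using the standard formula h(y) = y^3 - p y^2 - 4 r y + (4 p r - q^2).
h(y) = y^3 - 10*y^2 - 20*y + 164

Identify coefficients: p = 10, q = 6, r = 5.
Plug into h(y) = y^3 - p y^2 - 4 r y + (4 p r - q^2):
  h(y) = y^3 - (10) y^2 - 4*(5) y + (4*(10)*(5) - (6)^2)
       = y^3 + (-10) y^2 + (-20) y + (164).
Simplifying: h(y) = y^3 - 10*y^2 - 20*y + 164.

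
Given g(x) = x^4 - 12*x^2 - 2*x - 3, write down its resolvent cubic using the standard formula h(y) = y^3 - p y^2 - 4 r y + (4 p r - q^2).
h(y) = y^3 + 12*y^2 + 12*y + 140

Identify coefficients: p = -12, q = -2, r = -3.
Plug into h(y) = y^3 - p y^2 - 4 r y + (4 p r - q^2):
  h(y) = y^3 - (-12) y^2 - 4*(-3) y + (4*(-12)*(-3) - (-2)^2)
       = y^3 + (12) y^2 + (12) y + (140).
Simplifying: h(y) = y^3 + 12*y^2 + 12*y + 140.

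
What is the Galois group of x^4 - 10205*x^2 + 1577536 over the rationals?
Gal(K/Q) = Z/2Z (cyclic of order 2)

f factors as (x^2 - 10048)(x^2 - 157), so the splitting field is K = Q(sqrt(10048), sqrt(157)). The squarefree part of 10048 is 157 and the squarefree part of 157 is also 157, so sqrt(10048) and sqrt(157) are both rational multiples of sqrt(157). Hence Q(sqrt(10048)) = Q(sqrt(157)) = Q(sqrt(157)), and the splitting field collapses to a single degree-2 extension with Galois group Z/2Z.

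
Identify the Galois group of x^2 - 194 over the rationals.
Gal(K/Q) = Z/2Z (cyclic of order 2)

x^2 - 194 is irreducible over Q since 194 is not a rational square. The splitting field Q(sqrt(194)) has degree 2 over Q, and its unique nontrivial automorphism is sqrt(194) ↦ -sqrt(194). Hence Gal(Q(sqrt(194))/Q) = Z/2Z.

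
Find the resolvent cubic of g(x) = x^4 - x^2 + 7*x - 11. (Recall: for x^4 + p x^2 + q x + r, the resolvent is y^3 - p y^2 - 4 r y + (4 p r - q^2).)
h(y) = y^3 + y^2 + 44*y - 5

Identify coefficients: p = -1, q = 7, r = -11.
Plug into h(y) = y^3 - p y^2 - 4 r y + (4 p r - q^2):
  h(y) = y^3 - (-1) y^2 - 4*(-11) y + (4*(-1)*(-11) - (7)^2)
       = y^3 + (1) y^2 + (44) y + (-5).
Simplifying: h(y) = y^3 + y^2 + 44*y - 5.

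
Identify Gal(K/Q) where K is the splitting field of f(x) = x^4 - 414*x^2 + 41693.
Gal(K/Q) = V_4 (Klein four-group, Z/2Z × Z/2Z)

f factors as (x^2 - 241)(x^2 - 173), so the splitting field is K = Q(sqrt(241), sqrt(173)). The elements 241, 173, 41693 are all non-squares in Q, so sqrt(241) and sqrt(173) generate independent quadratic extensions. Thus [K:Q] = 4 and Gal(K/Q) is generated by the two order-2 automorphisms sqrt(241) ↦ -sqrt(241) and sqrt(173) ↦ -sqrt(173), giving V_4.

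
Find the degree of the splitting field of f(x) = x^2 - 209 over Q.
[K:Q] = 2

The polynomial x^2 - 209 is irreducible over Q since 209 is not a perfect square. Its splitting field is Q(sqrt(209)), which has degree 2 over Q.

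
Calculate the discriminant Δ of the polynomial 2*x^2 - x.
Δ = 1

For a quadratic a x^2 + b x + c the discriminant is Δ = b^2 - 4ac = (-1)^2 - 4*(2)*(0) = 1 - (0) = 1.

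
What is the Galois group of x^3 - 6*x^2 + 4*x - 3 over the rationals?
Gal(K/Q) = S_3 (symmetric group of order 6)

Compute the discriminant of x^3 + (-6)*x^2 + (4)*x + (-3): Δ = -1219. Since Δ is not a rational square, the Galois group is not contained in A_3; it must be the full S_3 (irreducibility of the cubic rules out anything smaller).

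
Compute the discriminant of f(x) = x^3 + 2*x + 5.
Δ = -707

For a depressed cubic x^3 + p x + q the discriminant is Δ = -4 p^3 - 27 q^2 = -4*(2)^3 - 27*(5)^2 = -32 - 675 = -707.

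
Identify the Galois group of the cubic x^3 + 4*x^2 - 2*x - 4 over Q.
Gal(K/Q) = S_3 (symmetric group of order 6)

Compute the discriminant of x^3 + (4)*x^2 + (-2)*x + (-4): Δ = 1264. Since Δ is not a rational square, the Galois group is not contained in A_3; it must be the full S_3 (irreducibility of the cubic rules out anything smaller).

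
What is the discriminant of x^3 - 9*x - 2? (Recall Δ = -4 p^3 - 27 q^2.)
Δ = 2808

For a depressed cubic x^3 + p x + q the discriminant is Δ = -4 p^3 - 27 q^2 = -4*(-9)^3 - 27*(-2)^2 = 2916 - 108 = 2808.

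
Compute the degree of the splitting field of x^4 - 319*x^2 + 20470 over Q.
[K:Q] = 4

f factors as (x^2 - 89)(x^2 - 230); the splitting field is K = Q(sqrt(89), sqrt(230)). Since 89, 230, and 20470 are all non-squares in Q, the three subfields Q(sqrt(89)), Q(sqrt(230)), Q(sqrt(20470)) are distinct degree-2 extensions, so [K:Q] = 4 (Klein four Galois group).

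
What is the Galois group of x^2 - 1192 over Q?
Gal(K/Q) = Z/2Z (cyclic of order 2)

x^2 - 1192 is irreducible over Q since 1192 is not a rational square. The splitting field Q(sqrt(1192)) has degree 2 over Q, and its unique nontrivial automorphism is sqrt(1192) ↦ -sqrt(1192). Hence Gal(Q(sqrt(1192))/Q) = Z/2Z.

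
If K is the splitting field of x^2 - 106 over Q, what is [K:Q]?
[K:Q] = 2

The polynomial x^2 - 106 is irreducible over Q since 106 is not a perfect square. Its splitting field is Q(sqrt(106)), which has degree 2 over Q.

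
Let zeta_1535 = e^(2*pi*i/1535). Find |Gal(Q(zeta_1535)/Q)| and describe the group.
|Gal(Q(zeta_1535)/Q)| = phi(1535) = 1224; group ≅ (Z/1535Z)^* ≅ Z/4Z × Z/306Z

The n-th cyclotomic polynomial Φ_1535(x) is the minimal polynomial of zeta_1535 over Q and has degree phi(1535) = 1224. So Q(zeta_1535) is a degree-1224 Galois extension with Galois group (Z/1535Z)^*. By CRT, (Z/1535Z)^* ≅ (Z/5Z)^* × (Z/307Z)^*. Each prime-power unit group is (Z/5Z)^* ≅ Z/4Z; (Z/307Z)^* ≅ Z/306Z. Hence Gal(Q(zeta_1535)/Q) ≅ Z/4Z × Z/306Z.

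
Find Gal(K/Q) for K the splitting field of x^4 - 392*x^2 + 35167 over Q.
Gal(K/Q) = V_4 (Klein four-group, Z/2Z × Z/2Z)

f factors as (x^2 - 139)(x^2 - 253), so the splitting field is K = Q(sqrt(139), sqrt(253)). The elements 139, 253, 35167 are all non-squares in Q, so sqrt(139) and sqrt(253) generate independent quadratic extensions. Thus [K:Q] = 4 and Gal(K/Q) is generated by the two order-2 automorphisms sqrt(139) ↦ -sqrt(139) and sqrt(253) ↦ -sqrt(253), giving V_4.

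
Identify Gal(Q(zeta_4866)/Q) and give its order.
|Gal(Q(zeta_4866)/Q)| = phi(4866) = 1620; group ≅ (Z/4866Z)^* ≅ Z/2Z × Z/810Z

The n-th cyclotomic polynomial Φ_4866(x) is the minimal polynomial of zeta_4866 over Q and has degree phi(4866) = 1620. So Q(zeta_4866) is a degree-1620 Galois extension with Galois group (Z/4866Z)^*. By CRT, (Z/4866Z)^* ≅ (Z/2Z)^* × (Z/3Z)^* × (Z/811Z)^*. Each prime-power unit group is (Z/2Z)^* ≅ trivial group (order 1); (Z/3Z)^* ≅ Z/2Z; (Z/811Z)^* ≅ Z/810Z. Hence Gal(Q(zeta_4866)/Q) ≅ Z/2Z × Z/810Z.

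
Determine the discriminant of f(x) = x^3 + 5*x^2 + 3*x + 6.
Δ = -2235

For x^3 + a x^2 + b x + c the discriminant is Δ = 18 a b c - 4 a^3 c + a^2 b^2 - 4 b^3 - 27 c^2.
Plug a = 5, b = 3, c = 6:
  18*(5)*(3)*(6) - 4*(5)^3*(6) + (5)^2*(3)^2 - 4*(3)^3 - 27*(6)^2
  = 1620 + (-3000) + 225 + (-108) + (-972)
  = -2235.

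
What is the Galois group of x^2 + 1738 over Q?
Gal(K/Q) = Z/2Z (cyclic of order 2)

x^2 + 1738 is irreducible over Q since -1738 is not a rational square. The splitting field Q(sqrt(-1738)) has degree 2 over Q, and its unique nontrivial automorphism is sqrt(-1738) ↦ -sqrt(-1738). Hence Gal(Q(sqrt(-1738))/Q) = Z/2Z.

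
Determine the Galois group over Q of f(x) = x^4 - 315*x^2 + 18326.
Gal(K/Q) = V_4 (Klein four-group, Z/2Z × Z/2Z)

f factors as (x^2 - 77)(x^2 - 238), so the splitting field is K = Q(sqrt(77), sqrt(238)). The elements 77, 238, 18326 are all non-squares in Q, so sqrt(77) and sqrt(238) generate independent quadratic extensions. Thus [K:Q] = 4 and Gal(K/Q) is generated by the two order-2 automorphisms sqrt(77) ↦ -sqrt(77) and sqrt(238) ↦ -sqrt(238), giving V_4.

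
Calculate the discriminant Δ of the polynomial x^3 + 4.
Δ = -432

For a depressed cubic x^3 + p x + q the discriminant is Δ = -4 p^3 - 27 q^2 = -4*(0)^3 - 27*(4)^2 = 0 - 432 = -432.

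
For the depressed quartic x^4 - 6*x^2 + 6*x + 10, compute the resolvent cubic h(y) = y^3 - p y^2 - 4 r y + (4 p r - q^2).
h(y) = y^3 + 6*y^2 - 40*y - 276

Identify coefficients: p = -6, q = 6, r = 10.
Plug into h(y) = y^3 - p y^2 - 4 r y + (4 p r - q^2):
  h(y) = y^3 - (-6) y^2 - 4*(10) y + (4*(-6)*(10) - (6)^2)
       = y^3 + (6) y^2 + (-40) y + (-276).
Simplifying: h(y) = y^3 + 6*y^2 - 40*y - 276.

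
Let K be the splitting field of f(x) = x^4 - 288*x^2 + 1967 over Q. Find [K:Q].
[K:Q] = 4

f factors as (x^2 - 7)(x^2 - 281); the splitting field is K = Q(sqrt(7), sqrt(281)). Since 7, 281, and 1967 are all non-squares in Q, the three subfields Q(sqrt(7)), Q(sqrt(281)), Q(sqrt(1967)) are distinct degree-2 extensions, so [K:Q] = 4 (Klein four Galois group).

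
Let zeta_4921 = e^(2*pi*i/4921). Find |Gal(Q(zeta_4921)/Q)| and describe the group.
|Gal(Q(zeta_4921)/Q)| = phi(4921) = 3888; group ≅ (Z/4921Z)^* ≅ Z/6Z × Z/18Z × Z/36Z

The n-th cyclotomic polynomial Φ_4921(x) is the minimal polynomial of zeta_4921 over Q and has degree phi(4921) = 3888. So Q(zeta_4921) is a degree-3888 Galois extension with Galois group (Z/4921Z)^*. By CRT, (Z/4921Z)^* ≅ (Z/7Z)^* × (Z/19Z)^* × (Z/37Z)^*. Each prime-power unit group is (Z/7Z)^* ≅ Z/6Z; (Z/19Z)^* ≅ Z/18Z; (Z/37Z)^* ≅ Z/36Z. Hence Gal(Q(zeta_4921)/Q) ≅ Z/6Z × Z/18Z × Z/36Z.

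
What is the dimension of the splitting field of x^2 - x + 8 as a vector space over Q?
[K:Q] = 2

The discriminant of x^2 + (-1)*x + (8) is b^2 - 4c = 1 - (32) = -31. Since -31 is not a perfect square in Q, the polynomial is irreducible over Q. Its two roots generate a degree-2 extension, so [K:Q] = 2.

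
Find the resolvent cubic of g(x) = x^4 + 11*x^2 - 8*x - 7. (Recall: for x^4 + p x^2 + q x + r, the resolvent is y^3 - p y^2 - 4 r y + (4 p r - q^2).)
h(y) = y^3 - 11*y^2 + 28*y - 372

Identify coefficients: p = 11, q = -8, r = -7.
Plug into h(y) = y^3 - p y^2 - 4 r y + (4 p r - q^2):
  h(y) = y^3 - (11) y^2 - 4*(-7) y + (4*(11)*(-7) - (-8)^2)
       = y^3 + (-11) y^2 + (28) y + (-372).
Simplifying: h(y) = y^3 - 11*y^2 + 28*y - 372.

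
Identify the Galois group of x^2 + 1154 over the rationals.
Gal(K/Q) = Z/2Z (cyclic of order 2)

x^2 + 1154 is irreducible over Q since -1154 is not a rational square. The splitting field Q(sqrt(-1154)) has degree 2 over Q, and its unique nontrivial automorphism is sqrt(-1154) ↦ -sqrt(-1154). Hence Gal(Q(sqrt(-1154))/Q) = Z/2Z.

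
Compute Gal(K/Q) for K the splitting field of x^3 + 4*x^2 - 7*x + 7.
Gal(K/Q) = S_3 (symmetric group of order 6)

Compute the discriminant of x^3 + (4)*x^2 + (-7)*x + (7): Δ = -4487. Since Δ is not a rational square, the Galois group is not contained in A_3; it must be the full S_3 (irreducibility of the cubic rules out anything smaller).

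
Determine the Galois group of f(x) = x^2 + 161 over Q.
Gal(K/Q) = Z/2Z (cyclic of order 2)

x^2 + 161 is irreducible over Q since -161 is not a rational square. The splitting field Q(sqrt(-161)) has degree 2 over Q, and its unique nontrivial automorphism is sqrt(-161) ↦ -sqrt(-161). Hence Gal(Q(sqrt(-161))/Q) = Z/2Z.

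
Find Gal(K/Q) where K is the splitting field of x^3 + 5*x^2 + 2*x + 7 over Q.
Gal(K/Q) = S_3 (symmetric group of order 6)

Compute the discriminant of x^3 + (5)*x^2 + (2)*x + (7): Δ = -3495. Since Δ is not a rational square, the Galois group is not contained in A_3; it must be the full S_3 (irreducibility of the cubic rules out anything smaller).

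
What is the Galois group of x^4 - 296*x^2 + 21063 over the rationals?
Gal(K/Q) = V_4 (Klein four-group, Z/2Z × Z/2Z)

f factors as (x^2 - 177)(x^2 - 119), so the splitting field is K = Q(sqrt(177), sqrt(119)). The elements 177, 119, 21063 are all non-squares in Q, so sqrt(177) and sqrt(119) generate independent quadratic extensions. Thus [K:Q] = 4 and Gal(K/Q) is generated by the two order-2 automorphisms sqrt(177) ↦ -sqrt(177) and sqrt(119) ↦ -sqrt(119), giving V_4.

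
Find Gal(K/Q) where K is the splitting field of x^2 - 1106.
Gal(K/Q) = Z/2Z (cyclic of order 2)

x^2 - 1106 is irreducible over Q since 1106 is not a rational square. The splitting field Q(sqrt(1106)) has degree 2 over Q, and its unique nontrivial automorphism is sqrt(1106) ↦ -sqrt(1106). Hence Gal(Q(sqrt(1106))/Q) = Z/2Z.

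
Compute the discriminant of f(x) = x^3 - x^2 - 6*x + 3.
Δ = 993

For x^3 + a x^2 + b x + c the discriminant is Δ = 18 a b c - 4 a^3 c + a^2 b^2 - 4 b^3 - 27 c^2.
Plug a = -1, b = -6, c = 3:
  18*(-1)*(-6)*(3) - 4*(-1)^3*(3) + (-1)^2*(-6)^2 - 4*(-6)^3 - 27*(3)^2
  = 324 + (12) + 36 + (864) + (-243)
  = 993.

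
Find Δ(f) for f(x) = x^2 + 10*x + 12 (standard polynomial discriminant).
Δ = 52

For a quadratic a x^2 + b x + c the discriminant is Δ = b^2 - 4ac = (10)^2 - 4*(1)*(12) = 100 - (48) = 52.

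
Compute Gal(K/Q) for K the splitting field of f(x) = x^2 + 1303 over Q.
Gal(K/Q) = Z/2Z (cyclic of order 2)

x^2 + 1303 is irreducible over Q since -1303 is not a rational square. The splitting field Q(sqrt(-1303)) has degree 2 over Q, and its unique nontrivial automorphism is sqrt(-1303) ↦ -sqrt(-1303). Hence Gal(Q(sqrt(-1303))/Q) = Z/2Z.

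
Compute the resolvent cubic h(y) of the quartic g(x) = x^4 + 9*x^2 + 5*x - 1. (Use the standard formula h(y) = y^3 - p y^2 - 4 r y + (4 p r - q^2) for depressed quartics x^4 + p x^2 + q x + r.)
h(y) = y^3 - 9*y^2 + 4*y - 61

Identify coefficients: p = 9, q = 5, r = -1.
Plug into h(y) = y^3 - p y^2 - 4 r y + (4 p r - q^2):
  h(y) = y^3 - (9) y^2 - 4*(-1) y + (4*(9)*(-1) - (5)^2)
       = y^3 + (-9) y^2 + (4) y + (-61).
Simplifying: h(y) = y^3 - 9*y^2 + 4*y - 61.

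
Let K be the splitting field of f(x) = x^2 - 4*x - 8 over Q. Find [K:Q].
[K:Q] = 2

The discriminant of x^2 + (-4)*x + (-8) is b^2 - 4c = 16 - (-32) = 48. Since 48 is not a perfect square in Q, the polynomial is irreducible over Q. Its two roots generate a degree-2 extension, so [K:Q] = 2.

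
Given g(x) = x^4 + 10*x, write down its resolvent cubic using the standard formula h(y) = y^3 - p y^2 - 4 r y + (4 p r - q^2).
h(y) = y^3 - 100

Identify coefficients: p = 0, q = 10, r = 0.
Plug into h(y) = y^3 - p y^2 - 4 r y + (4 p r - q^2):
  h(y) = y^3 - (0) y^2 - 4*(0) y + (4*(0)*(0) - (10)^2)
       = y^3 + (0) y^2 + (0) y + (-100).
Simplifying: h(y) = y^3 - 100.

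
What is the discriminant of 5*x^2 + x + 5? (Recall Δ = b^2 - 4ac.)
Δ = -99

For a quadratic a x^2 + b x + c the discriminant is Δ = b^2 - 4ac = (1)^2 - 4*(5)*(5) = 1 - (100) = -99.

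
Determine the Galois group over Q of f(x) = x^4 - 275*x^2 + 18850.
Gal(K/Q) = V_4 (Klein four-group, Z/2Z × Z/2Z)

f factors as (x^2 - 145)(x^2 - 130), so the splitting field is K = Q(sqrt(145), sqrt(130)). The elements 145, 130, 18850 are all non-squares in Q, so sqrt(145) and sqrt(130) generate independent quadratic extensions. Thus [K:Q] = 4 and Gal(K/Q) is generated by the two order-2 automorphisms sqrt(145) ↦ -sqrt(145) and sqrt(130) ↦ -sqrt(130), giving V_4.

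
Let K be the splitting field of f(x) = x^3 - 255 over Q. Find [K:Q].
[K:Q] = 6

x^3 - 255 has one real root r = 255^(1/3) and two complex roots r*zeta_3, r*zeta_3^2 where zeta_3 = e^(2*pi*i/3). The splitting field is Q(r, zeta_3). [Q(r):Q] = 3 and [Q(zeta_3):Q] = 2 with gcd = 1, so [Q(r, zeta_3):Q] = 3 * 2 = 6.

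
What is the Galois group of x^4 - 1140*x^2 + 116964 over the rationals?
Gal(K/Q) = Z/2Z (cyclic of order 2)

f factors as (x^2 - 1026)(x^2 - 114), so the splitting field is K = Q(sqrt(1026), sqrt(114)). The squarefree part of 1026 is 114 and the squarefree part of 114 is also 114, so sqrt(1026) and sqrt(114) are both rational multiples of sqrt(114). Hence Q(sqrt(1026)) = Q(sqrt(114)) = Q(sqrt(114)), and the splitting field collapses to a single degree-2 extension with Galois group Z/2Z.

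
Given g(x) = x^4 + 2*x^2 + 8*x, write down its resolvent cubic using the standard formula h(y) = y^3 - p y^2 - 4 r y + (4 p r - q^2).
h(y) = y^3 - 2*y^2 - 64

Identify coefficients: p = 2, q = 8, r = 0.
Plug into h(y) = y^3 - p y^2 - 4 r y + (4 p r - q^2):
  h(y) = y^3 - (2) y^2 - 4*(0) y + (4*(2)*(0) - (8)^2)
       = y^3 + (-2) y^2 + (0) y + (-64).
Simplifying: h(y) = y^3 - 2*y^2 - 64.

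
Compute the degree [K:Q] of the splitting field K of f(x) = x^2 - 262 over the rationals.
[K:Q] = 2

The polynomial x^2 - 262 is irreducible over Q since 262 is not a perfect square. Its splitting field is Q(sqrt(262)), which has degree 2 over Q.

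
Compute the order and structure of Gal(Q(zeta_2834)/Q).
|Gal(Q(zeta_2834)/Q)| = phi(2834) = 1296; group ≅ (Z/2834Z)^* ≅ Z/12Z × Z/108Z

The n-th cyclotomic polynomial Φ_2834(x) is the minimal polynomial of zeta_2834 over Q and has degree phi(2834) = 1296. So Q(zeta_2834) is a degree-1296 Galois extension with Galois group (Z/2834Z)^*. By CRT, (Z/2834Z)^* ≅ (Z/2Z)^* × (Z/13Z)^* × (Z/109Z)^*. Each prime-power unit group is (Z/2Z)^* ≅ trivial group (order 1); (Z/13Z)^* ≅ Z/12Z; (Z/109Z)^* ≅ Z/108Z. Hence Gal(Q(zeta_2834)/Q) ≅ Z/12Z × Z/108Z.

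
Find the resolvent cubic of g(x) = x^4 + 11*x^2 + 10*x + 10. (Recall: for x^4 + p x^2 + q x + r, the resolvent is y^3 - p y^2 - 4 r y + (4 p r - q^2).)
h(y) = y^3 - 11*y^2 - 40*y + 340

Identify coefficients: p = 11, q = 10, r = 10.
Plug into h(y) = y^3 - p y^2 - 4 r y + (4 p r - q^2):
  h(y) = y^3 - (11) y^2 - 4*(10) y + (4*(11)*(10) - (10)^2)
       = y^3 + (-11) y^2 + (-40) y + (340).
Simplifying: h(y) = y^3 - 11*y^2 - 40*y + 340.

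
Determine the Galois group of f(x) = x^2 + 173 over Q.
Gal(K/Q) = Z/2Z (cyclic of order 2)

x^2 + 173 is irreducible over Q since -173 is not a rational square. The splitting field Q(sqrt(-173)) has degree 2 over Q, and its unique nontrivial automorphism is sqrt(-173) ↦ -sqrt(-173). Hence Gal(Q(sqrt(-173))/Q) = Z/2Z.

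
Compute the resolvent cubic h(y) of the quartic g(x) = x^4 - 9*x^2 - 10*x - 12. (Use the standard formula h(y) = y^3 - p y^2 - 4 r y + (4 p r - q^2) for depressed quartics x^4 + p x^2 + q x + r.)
h(y) = y^3 + 9*y^2 + 48*y + 332

Identify coefficients: p = -9, q = -10, r = -12.
Plug into h(y) = y^3 - p y^2 - 4 r y + (4 p r - q^2):
  h(y) = y^3 - (-9) y^2 - 4*(-12) y + (4*(-9)*(-12) - (-10)^2)
       = y^3 + (9) y^2 + (48) y + (332).
Simplifying: h(y) = y^3 + 9*y^2 + 48*y + 332.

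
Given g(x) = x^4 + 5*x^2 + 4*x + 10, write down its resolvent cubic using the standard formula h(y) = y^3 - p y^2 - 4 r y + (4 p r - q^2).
h(y) = y^3 - 5*y^2 - 40*y + 184

Identify coefficients: p = 5, q = 4, r = 10.
Plug into h(y) = y^3 - p y^2 - 4 r y + (4 p r - q^2):
  h(y) = y^3 - (5) y^2 - 4*(10) y + (4*(5)*(10) - (4)^2)
       = y^3 + (-5) y^2 + (-40) y + (184).
Simplifying: h(y) = y^3 - 5*y^2 - 40*y + 184.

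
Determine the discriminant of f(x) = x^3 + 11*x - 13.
Δ = -9887

For a depressed cubic x^3 + p x + q the discriminant is Δ = -4 p^3 - 27 q^2 = -4*(11)^3 - 27*(-13)^2 = -5324 - 4563 = -9887.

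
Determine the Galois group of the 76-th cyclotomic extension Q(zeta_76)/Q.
|Gal(Q(zeta_76)/Q)| = phi(76) = 36; group ≅ (Z/76Z)^* ≅ Z/2Z × Z/18Z

The n-th cyclotomic polynomial Φ_76(x) is the minimal polynomial of zeta_76 over Q and has degree phi(76) = 36. So Q(zeta_76) is a degree-36 Galois extension with Galois group (Z/76Z)^*. By CRT, (Z/76Z)^* ≅ (Z/4Z)^* × (Z/19Z)^*. Each prime-power unit group is (Z/4Z)^* ≅ Z/2Z; (Z/19Z)^* ≅ Z/18Z. Hence Gal(Q(zeta_76)/Q) ≅ Z/2Z × Z/18Z.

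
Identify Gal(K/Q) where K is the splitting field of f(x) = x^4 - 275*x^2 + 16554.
Gal(K/Q) = V_4 (Klein four-group, Z/2Z × Z/2Z)

f factors as (x^2 - 186)(x^2 - 89), so the splitting field is K = Q(sqrt(186), sqrt(89)). The elements 186, 89, 16554 are all non-squares in Q, so sqrt(186) and sqrt(89) generate independent quadratic extensions. Thus [K:Q] = 4 and Gal(K/Q) is generated by the two order-2 automorphisms sqrt(186) ↦ -sqrt(186) and sqrt(89) ↦ -sqrt(89), giving V_4.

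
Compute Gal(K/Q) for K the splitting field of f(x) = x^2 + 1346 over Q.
Gal(K/Q) = Z/2Z (cyclic of order 2)

x^2 + 1346 is irreducible over Q since -1346 is not a rational square. The splitting field Q(sqrt(-1346)) has degree 2 over Q, and its unique nontrivial automorphism is sqrt(-1346) ↦ -sqrt(-1346). Hence Gal(Q(sqrt(-1346))/Q) = Z/2Z.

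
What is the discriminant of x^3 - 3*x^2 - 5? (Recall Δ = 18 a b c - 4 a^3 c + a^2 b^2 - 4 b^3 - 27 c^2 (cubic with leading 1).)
Δ = -1215

For x^3 + a x^2 + b x + c the discriminant is Δ = 18 a b c - 4 a^3 c + a^2 b^2 - 4 b^3 - 27 c^2.
Plug a = -3, b = 0, c = -5:
  18*(-3)*(0)*(-5) - 4*(-3)^3*(-5) + (-3)^2*(0)^2 - 4*(0)^3 - 27*(-5)^2
  = 0 + (-540) + 0 + (0) + (-675)
  = -1215.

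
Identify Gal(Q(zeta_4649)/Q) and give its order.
|Gal(Q(zeta_4649)/Q)| = phi(4649) = 4648; group ≅ (Z/4649Z)^* ≅ Z/4648Z

The n-th cyclotomic polynomial Φ_4649(x) is the minimal polynomial of zeta_4649 over Q and has degree phi(4649) = 4648. So Q(zeta_4649) is a degree-4648 Galois extension with Galois group (Z/4649Z)^*. (Z/4649Z)^* is cyclic since 4649 is an odd prime power (or 4). Hence Gal(Q(zeta_4649)/Q) ≅ Z/4648Z.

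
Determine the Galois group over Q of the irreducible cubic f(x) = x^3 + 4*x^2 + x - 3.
Gal(K/Q) = S_3 (symmetric group of order 6)

Compute the discriminant of x^3 + (4)*x^2 + (1)*x + (-3): Δ = 321. Since Δ is not a rational square, the Galois group is not contained in A_3; it must be the full S_3 (irreducibility of the cubic rules out anything smaller).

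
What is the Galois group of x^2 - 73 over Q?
Gal(K/Q) = Z/2Z (cyclic of order 2)

x^2 - 73 is irreducible over Q since 73 is not a rational square. The splitting field Q(sqrt(73)) has degree 2 over Q, and its unique nontrivial automorphism is sqrt(73) ↦ -sqrt(73). Hence Gal(Q(sqrt(73))/Q) = Z/2Z.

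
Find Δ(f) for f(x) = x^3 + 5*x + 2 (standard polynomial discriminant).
Δ = -608

For a depressed cubic x^3 + p x + q the discriminant is Δ = -4 p^3 - 27 q^2 = -4*(5)^3 - 27*(2)^2 = -500 - 108 = -608.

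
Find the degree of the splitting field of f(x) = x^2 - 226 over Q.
[K:Q] = 2

The polynomial x^2 - 226 is irreducible over Q since 226 is not a perfect square. Its splitting field is Q(sqrt(226)), which has degree 2 over Q.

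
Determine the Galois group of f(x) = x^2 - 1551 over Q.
Gal(K/Q) = Z/2Z (cyclic of order 2)

x^2 - 1551 is irreducible over Q since 1551 is not a rational square. The splitting field Q(sqrt(1551)) has degree 2 over Q, and its unique nontrivial automorphism is sqrt(1551) ↦ -sqrt(1551). Hence Gal(Q(sqrt(1551))/Q) = Z/2Z.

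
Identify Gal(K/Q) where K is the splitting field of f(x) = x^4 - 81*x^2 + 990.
Gal(K/Q) = V_4 (Klein four-group, Z/2Z × Z/2Z)

f factors as (x^2 - 15)(x^2 - 66), so the splitting field is K = Q(sqrt(15), sqrt(66)). The elements 15, 66, 990 are all non-squares in Q, so sqrt(15) and sqrt(66) generate independent quadratic extensions. Thus [K:Q] = 4 and Gal(K/Q) is generated by the two order-2 automorphisms sqrt(15) ↦ -sqrt(15) and sqrt(66) ↦ -sqrt(66), giving V_4.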